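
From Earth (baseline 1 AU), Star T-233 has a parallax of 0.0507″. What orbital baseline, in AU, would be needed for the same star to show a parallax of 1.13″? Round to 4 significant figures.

22.29 AU

Parallax scales linearly with baseline: p ∝ B, so B = p_target / p_Earth × 1 AU.
B = 1.13 / 0.0507 = 22.288 AU.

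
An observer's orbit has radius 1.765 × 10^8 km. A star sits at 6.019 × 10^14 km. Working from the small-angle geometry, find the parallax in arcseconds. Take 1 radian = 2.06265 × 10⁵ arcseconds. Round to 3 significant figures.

0.0605 arcsec

θ ≈ B/d = (1.765 × 10^8) / (6.019 × 10^14) = 2.9324 × 10^-7 rad.
In arcseconds: 2.9324 × 10^-7 × 206265 = 0.060485″.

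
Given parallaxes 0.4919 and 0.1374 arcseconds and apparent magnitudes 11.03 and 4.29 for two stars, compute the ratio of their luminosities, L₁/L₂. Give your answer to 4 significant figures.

d₁ = 1/p₁ = 1/0.4919″ = 2.0329 pc; d₂ = 1/p₂ = 1/0.1374″ = 7.278 pc.
M₁ = m₁ − 5 log₁₀ d₁ + 5 = 11.03 − 1.5406 + 5 = 14.4894.
M₂ = 4.29 − 4.3101 + 5 = 4.9799.
L₁/L₂ = 10^(0.4(M₂ − M₁)) = 10^(0.4 × (-9.5095)) = 10^(-3.80380) = 0.00015711.

L₁/L₂ = 0.0001571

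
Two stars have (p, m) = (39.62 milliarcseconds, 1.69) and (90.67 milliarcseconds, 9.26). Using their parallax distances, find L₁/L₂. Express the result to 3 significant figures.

L₁/L₂ = 5590

d₁ = 1/p₁ = 1/0.03962″ = 25.24 pc; d₂ = 1/p₂ = 1/0.09067″ = 11.029 pc.
M₁ = m₁ − 5 log₁₀ d₁ + 5 = 1.69 − 7.0104 + 5 = -0.3204.
M₂ = 9.26 − 5.2127 + 5 = 9.0473.
L₁/L₂ = 10^(0.4(M₂ − M₁)) = 10^(0.4 × 9.3677) = 10^3.74708 = 5585.7.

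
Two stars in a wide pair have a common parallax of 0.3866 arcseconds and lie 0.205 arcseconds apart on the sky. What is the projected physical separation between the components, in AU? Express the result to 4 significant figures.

d = 1/p = 1/0.3866″ = 2.5867 pc.
At distance d (pc), an angle of θ arcsec spans θ·d AU: s = 0.205 × 2.5867 = 0.53027 AU.

0.5303 AU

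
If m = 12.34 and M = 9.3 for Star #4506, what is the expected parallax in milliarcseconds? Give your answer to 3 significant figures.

24.7 mas

m − M = 12.34 − 9.3 = 3.04.
d = 10^((m−M)/5 + 1) = 10^1.608 = 40.551 pc.
p = 1/d = 1/40.551 = 0.02466 arcsec = 24.66 mas.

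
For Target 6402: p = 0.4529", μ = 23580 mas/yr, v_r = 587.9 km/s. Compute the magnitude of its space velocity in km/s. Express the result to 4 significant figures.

d = 1/p = 1/0.4529″ = 2.208 pc.
μ = 23580 mas/yr = 23.58 ″/yr.
v_t = 4.740 μ d = 4.740 × 23.58 × 2.208 = 246.79 km/s.
v = √(v_r² + v_t²) = √(587.9² + 246.79²) = √406532 = 637.6 km/s.

637.6 km/s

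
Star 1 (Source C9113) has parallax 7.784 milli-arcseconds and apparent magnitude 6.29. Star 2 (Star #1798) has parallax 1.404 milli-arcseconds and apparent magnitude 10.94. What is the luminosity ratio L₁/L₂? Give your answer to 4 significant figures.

d₁ = 1/p₁ = 1/0.007784″ = 128.47 pc; d₂ = 1/p₂ = 1/0.001404″ = 712.25 pc.
M₁ = m₁ − 5 log₁₀ d₁ + 5 = 6.29 − 10.5440 + 5 = 0.7460.
M₂ = 10.94 − 14.2632 + 5 = 1.6768.
L₁/L₂ = 10^(0.4(M₂ − M₁)) = 10^(0.4 × 0.9308) = 10^0.37232 = 2.3568.

L₁/L₂ = 2.357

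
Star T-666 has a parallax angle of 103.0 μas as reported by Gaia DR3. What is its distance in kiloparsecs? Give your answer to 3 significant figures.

p = 103.0 μas = 0.0001030 arcsec.
d = 1/p = 1/0.0001030 = 9708.7 pc.
= 9.7087 kpc.

9.71 kpc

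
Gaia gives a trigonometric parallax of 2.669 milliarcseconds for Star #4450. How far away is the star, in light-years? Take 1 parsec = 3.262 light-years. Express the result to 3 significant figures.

p = 2.669 milliarcseconds = 0.002669 arcsec.
d = 1/p = 1/0.002669 = 374.67 pc.
In light-years: 374.67 × 3.262 = 1222.2 ly.

1220 light years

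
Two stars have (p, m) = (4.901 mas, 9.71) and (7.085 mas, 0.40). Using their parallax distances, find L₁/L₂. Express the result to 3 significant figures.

d₁ = 1/p₁ = 1/0.004901″ = 204.04 pc; d₂ = 1/p₂ = 1/0.007085″ = 141.14 pc.
M₁ = m₁ − 5 log₁₀ d₁ + 5 = 9.71 − 11.5486 + 5 = 3.1614.
M₂ = 0.40 − 10.7483 + 5 = -5.3483.
L₁/L₂ = 10^(0.4(M₂ − M₁)) = 10^(0.4 × (-8.5097)) = 10^(-3.40388) = 0.00039457.

L₁/L₂ = 0.000395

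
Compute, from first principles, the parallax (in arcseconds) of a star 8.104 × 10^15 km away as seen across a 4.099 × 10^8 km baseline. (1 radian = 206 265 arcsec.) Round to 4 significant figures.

θ ≈ B/d = (4.099 × 10^8) / (8.104 × 10^15) = 5.0580 × 10^-8 rad.
In arcseconds: 5.0580 × 10^-8 × 206265 = 0.010433″.

0.01043 arcsec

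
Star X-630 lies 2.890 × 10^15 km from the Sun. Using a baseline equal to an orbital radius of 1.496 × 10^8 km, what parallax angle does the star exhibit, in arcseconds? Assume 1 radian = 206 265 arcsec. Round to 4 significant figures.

θ ≈ B/d = (1.496 × 10^8) / (2.890 × 10^15) = 5.1765 × 10^-8 rad.
In arcseconds: 5.1765 × 10^-8 × 206265 = 0.010677″.

0.01068 arcsec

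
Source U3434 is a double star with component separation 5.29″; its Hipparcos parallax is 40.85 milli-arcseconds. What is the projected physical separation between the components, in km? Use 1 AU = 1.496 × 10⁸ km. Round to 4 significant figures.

1.937 × 10^10 km

d = 1/p = 1/0.04085″ = 24.48 pc.
At distance d (pc), an angle of θ arcsec spans θ·d AU: s = 5.29 × 24.48 = 129.5 AU.
= 129.5 × 1.496 × 10⁸ km = 1.9373 × 10^10 km.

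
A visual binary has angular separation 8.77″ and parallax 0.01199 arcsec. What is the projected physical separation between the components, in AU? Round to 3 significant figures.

731 AU

d = 1/p = 1/0.01199″ = 83.403 pc.
At distance d (pc), an angle of θ arcsec spans θ·d AU: s = 8.77 × 83.403 = 731.44 AU.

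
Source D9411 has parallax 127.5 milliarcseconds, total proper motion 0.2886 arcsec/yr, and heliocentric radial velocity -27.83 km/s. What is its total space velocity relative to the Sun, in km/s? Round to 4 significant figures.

29.83 km/s

d = 1/p = 1/0.1275″ = 7.8431 pc.
v_t = 4.740 μ d = 4.740 × 0.2886 × 7.8431 = 10.729 km/s.
v = √(v_r² + v_t²) = √((-27.83)² + 10.729²) = √889.62 = 29.826 km/s.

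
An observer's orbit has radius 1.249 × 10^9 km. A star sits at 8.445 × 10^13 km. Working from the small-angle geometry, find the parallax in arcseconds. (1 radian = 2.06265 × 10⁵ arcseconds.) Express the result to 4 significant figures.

3.051 arcsec

θ ≈ B/d = (1.249 × 10^9) / (8.445 × 10^13) = 1.4790 × 10^-5 rad.
In arcseconds: 1.4790 × 10^-5 × 206265 = 3.0507″.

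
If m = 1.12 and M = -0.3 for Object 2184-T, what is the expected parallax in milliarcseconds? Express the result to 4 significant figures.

m − M = 1.12 − (-0.3) = 1.42.
d = 10^((m−M)/5 + 1) = 10^1.284 = 19.231 pc.
p = 1/d = 1/19.231 = 0.051999 arcsec = 51.999 mas.

52.00 mas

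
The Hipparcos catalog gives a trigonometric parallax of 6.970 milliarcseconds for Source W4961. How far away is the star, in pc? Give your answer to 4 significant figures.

143.5 pc

p = 6.970 milliarcseconds = 0.006970 arcsec.
d = 1/p = 1/0.006970 = 143.47 pc.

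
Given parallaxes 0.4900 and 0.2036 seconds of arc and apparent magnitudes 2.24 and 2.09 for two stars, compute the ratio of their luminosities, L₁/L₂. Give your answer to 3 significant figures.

d₁ = 1/p₁ = 1/0.4900″ = 2.0408 pc; d₂ = 1/p₂ = 1/0.2036″ = 4.9116 pc.
M₁ = m₁ − 5 log₁₀ d₁ + 5 = 2.24 − 1.5490 + 5 = 5.6910.
M₂ = 2.09 − 3.4561 + 5 = 3.6339.
L₁/L₂ = 10^(0.4(M₂ − M₁)) = 10^(0.4 × (-2.0571)) = 10^(-0.82284) = 0.15037.

L₁/L₂ = 0.150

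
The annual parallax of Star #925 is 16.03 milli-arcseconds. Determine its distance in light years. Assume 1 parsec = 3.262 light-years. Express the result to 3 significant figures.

203 light years

p = 16.03 milli-arcseconds = 0.01603 arcsec.
d = 1/p = 1/0.01603 = 62.383 pc.
In light-years: 62.383 × 3.262 = 203.49 ly.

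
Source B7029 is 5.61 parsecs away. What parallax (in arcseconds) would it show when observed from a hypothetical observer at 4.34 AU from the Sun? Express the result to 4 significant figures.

p (arcsec) = B (AU) / d (pc).
p = 4.34 / 5.61 = 0.77362 arcsec.

0.7736 arcsec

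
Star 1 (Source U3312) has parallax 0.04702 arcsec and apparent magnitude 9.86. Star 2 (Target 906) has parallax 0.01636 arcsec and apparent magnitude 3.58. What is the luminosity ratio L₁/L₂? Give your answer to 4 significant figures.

L₁/L₂ = 0.0003724

d₁ = 1/p₁ = 1/0.04702″ = 21.268 pc; d₂ = 1/p₂ = 1/0.01636″ = 61.125 pc.
M₁ = m₁ − 5 log₁₀ d₁ + 5 = 9.86 − 6.6386 + 5 = 8.2214.
M₂ = 3.58 − 8.9311 + 5 = -0.3511.
L₁/L₂ = 10^(0.4(M₂ − M₁)) = 10^(0.4 × (-8.5725)) = 10^(-3.42900) = 0.00037239.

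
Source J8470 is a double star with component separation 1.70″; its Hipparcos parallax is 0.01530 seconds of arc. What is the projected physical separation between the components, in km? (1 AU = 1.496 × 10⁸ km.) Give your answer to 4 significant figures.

1.662 × 10^10 km

d = 1/p = 1/0.01530″ = 65.359 pc.
At distance d (pc), an angle of θ arcsec spans θ·d AU: s = 1.70 × 65.359 = 111.11 AU.
= 111.11 × 1.496 × 10⁸ km = 1.6622 × 10^10 km.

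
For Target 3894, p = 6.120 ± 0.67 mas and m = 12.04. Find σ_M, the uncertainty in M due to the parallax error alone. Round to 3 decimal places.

σ_M = 0.238 mag

M = m − 5 log₁₀ d + 5 = m + 5 log₁₀ p + 5, so ∂M/∂p = 5/(p ln 10).
σ_M = (5/ln 10) · (σ_p/p) = 2.1715 × 0.67/6.120 = 2.1715 × 0.10948 = 0.23774.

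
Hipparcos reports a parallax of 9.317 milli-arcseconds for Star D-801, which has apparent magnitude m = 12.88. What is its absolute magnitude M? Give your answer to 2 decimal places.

d = 1/p = 1/0.009317″ = 107.33 pc.
m − M = 5 log₁₀(107.33) − 5 = 10.1536 − 5 = 5.1536.
M = m − (m − M) = 12.88 − 5.1536 = 7.73.

M = 7.73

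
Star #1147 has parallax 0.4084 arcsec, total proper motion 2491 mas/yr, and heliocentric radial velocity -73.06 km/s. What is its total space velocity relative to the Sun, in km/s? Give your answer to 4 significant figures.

d = 1/p = 1/0.4084″ = 2.4486 pc.
μ = 2491 mas/yr = 2.491 ″/yr.
v_t = 4.740 μ d = 4.740 × 2.491 × 2.4486 = 28.911 km/s.
v = √(v_r² + v_t²) = √((-73.06)² + 28.911²) = √6173.61 = 78.572 km/s.

78.57 km/s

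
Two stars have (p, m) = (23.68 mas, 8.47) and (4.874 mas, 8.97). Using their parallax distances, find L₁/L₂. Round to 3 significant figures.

L₁/L₂ = 0.0671

d₁ = 1/p₁ = 1/0.02368″ = 42.23 pc; d₂ = 1/p₂ = 1/0.004874″ = 205.17 pc.
M₁ = m₁ − 5 log₁₀ d₁ + 5 = 8.47 − 8.1281 + 5 = 5.3419.
M₂ = 8.97 − 11.5606 + 5 = 2.4094.
L₁/L₂ = 10^(0.4(M₂ − M₁)) = 10^(0.4 × (-2.9325)) = 10^(-1.17300) = 0.067143.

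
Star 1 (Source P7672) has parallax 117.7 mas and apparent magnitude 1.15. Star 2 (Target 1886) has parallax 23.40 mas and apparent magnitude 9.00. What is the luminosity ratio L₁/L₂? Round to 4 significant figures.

d₁ = 1/p₁ = 1/0.1177″ = 8.4962 pc; d₂ = 1/p₂ = 1/0.02340″ = 42.735 pc.
M₁ = m₁ − 5 log₁₀ d₁ + 5 = 1.15 − 4.6461 + 5 = 1.5039.
M₂ = 9.00 − 8.1539 + 5 = 5.8461.
L₁/L₂ = 10^(0.4(M₂ − M₁)) = 10^(0.4 × 4.3422) = 10^1.73688 = 54.561.

L₁/L₂ = 54.56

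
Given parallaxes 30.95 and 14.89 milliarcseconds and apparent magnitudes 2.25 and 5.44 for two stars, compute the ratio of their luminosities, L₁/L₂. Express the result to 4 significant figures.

d₁ = 1/p₁ = 1/0.03095″ = 32.31 pc; d₂ = 1/p₂ = 1/0.01489″ = 67.159 pc.
M₁ = m₁ − 5 log₁₀ d₁ + 5 = 2.25 − 7.5467 + 5 = -0.2967.
M₂ = 5.44 − 9.1355 + 5 = 1.3045.
L₁/L₂ = 10^(0.4(M₂ − M₁)) = 10^(0.4 × 1.6012) = 10^0.64048 = 4.37.

L₁/L₂ = 4.370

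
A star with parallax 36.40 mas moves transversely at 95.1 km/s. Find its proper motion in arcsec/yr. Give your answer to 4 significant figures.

d = 1/p = 1/0.03640″ = 27.473 pc.
μ = v_t / (4.74 d) = 95.1 / (4.74 × 27.473) = 95.1 / 130.22 = 0.7303 ″/yr.

0.7303 arcsec/yr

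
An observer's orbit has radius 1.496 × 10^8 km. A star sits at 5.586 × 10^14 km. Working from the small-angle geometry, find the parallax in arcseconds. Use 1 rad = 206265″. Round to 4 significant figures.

θ ≈ B/d = (1.496 × 10^8) / (5.586 × 10^14) = 2.6781 × 10^-7 rad.
In arcseconds: 2.6781 × 10^-7 × 206265 = 0.05524″.

0.05524 arcsec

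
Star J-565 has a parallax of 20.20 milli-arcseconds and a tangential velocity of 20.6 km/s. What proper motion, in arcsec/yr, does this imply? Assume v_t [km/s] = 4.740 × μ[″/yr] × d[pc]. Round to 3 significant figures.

0.0878 arcsec/yr

d = 1/p = 1/0.02020″ = 49.505 pc.
μ = v_t / (4.74 d) = 20.6 / (4.74 × 49.505) = 20.6 / 234.65 = 0.08779 ″/yr.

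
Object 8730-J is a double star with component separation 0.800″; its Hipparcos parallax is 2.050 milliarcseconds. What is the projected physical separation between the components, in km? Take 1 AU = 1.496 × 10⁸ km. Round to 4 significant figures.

d = 1/p = 1/0.002050″ = 487.8 pc.
At distance d (pc), an angle of θ arcsec spans θ·d AU: s = 0.800 × 487.8 = 390.24 AU.
= 390.24 × 1.496 × 10⁸ km = 5.8380 × 10^10 km.

5.838 × 10^10 km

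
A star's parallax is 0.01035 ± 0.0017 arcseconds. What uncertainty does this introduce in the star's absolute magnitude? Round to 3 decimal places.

M = m − 5 log₁₀ d + 5 = m + 5 log₁₀ p + 5, so ∂M/∂p = 5/(p ln 10).
σ_M = (5/ln 10) · (σ_p/p) = 2.1715 × 0.0017/0.01035 = 2.1715 × 0.16425 = 0.35667.

σ_M = 0.357 mag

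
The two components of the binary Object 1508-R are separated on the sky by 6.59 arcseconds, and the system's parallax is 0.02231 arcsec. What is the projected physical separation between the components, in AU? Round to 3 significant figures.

295 AU

d = 1/p = 1/0.02231″ = 44.823 pc.
At distance d (pc), an angle of θ arcsec spans θ·d AU: s = 6.59 × 44.823 = 295.38 AU.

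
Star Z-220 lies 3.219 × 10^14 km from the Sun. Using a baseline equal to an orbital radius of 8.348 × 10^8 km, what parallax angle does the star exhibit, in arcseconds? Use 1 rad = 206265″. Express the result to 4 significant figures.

θ ≈ B/d = (8.348 × 10^8) / (3.219 × 10^14) = 2.5934 × 10^-6 rad.
In arcseconds: 2.5934 × 10^-6 × 206265 = 0.53493″.

0.5349 arcsec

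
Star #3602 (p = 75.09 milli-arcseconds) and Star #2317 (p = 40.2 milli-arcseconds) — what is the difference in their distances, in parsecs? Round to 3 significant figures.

11.6 pc

d_A = 1/0.07509″ = 13.317 pc; d_B = 1/0.04020″ = 24.876 pc.
|d_B − d_A| = |24.876 − 13.317| = 11.559 pc.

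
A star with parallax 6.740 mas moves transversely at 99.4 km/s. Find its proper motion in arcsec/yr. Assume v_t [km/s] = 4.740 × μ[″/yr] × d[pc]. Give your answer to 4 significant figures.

d = 1/p = 1/0.006740″ = 148.37 pc.
μ = v_t / (4.74 d) = 99.4 / (4.74 × 148.37) = 99.4 / 703.27 = 0.14134 ″/yr.

0.1413 arcsec/yr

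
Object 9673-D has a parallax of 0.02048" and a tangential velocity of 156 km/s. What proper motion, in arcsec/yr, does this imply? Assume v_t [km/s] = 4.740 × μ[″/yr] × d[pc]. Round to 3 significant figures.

0.674 arcsec/yr

d = 1/p = 1/0.02048″ = 48.828 pc.
μ = v_t / (4.74 d) = 156 / (4.74 × 48.828) = 156 / 231.44 = 0.67404 ″/yr.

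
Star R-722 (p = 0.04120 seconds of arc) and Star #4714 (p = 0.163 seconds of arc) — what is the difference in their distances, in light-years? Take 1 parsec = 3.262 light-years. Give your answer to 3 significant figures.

59.2 ly

d_A = 1/0.04120″ = 24.272 pc; d_B = 1/0.1630″ = 6.135 pc.
|d_B − d_A| = |6.135 − 24.272| = 18.137 pc = 18.137 × 3.262 ly = 59.163 ly.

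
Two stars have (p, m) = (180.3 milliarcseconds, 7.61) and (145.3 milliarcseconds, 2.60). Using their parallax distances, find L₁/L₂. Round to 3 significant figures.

d₁ = 1/p₁ = 1/0.1803″ = 5.5463 pc; d₂ = 1/p₂ = 1/0.1453″ = 6.8823 pc.
M₁ = m₁ − 5 log₁₀ d₁ + 5 = 7.61 − 3.7200 + 5 = 8.8900.
M₂ = 2.60 − 4.1887 + 5 = 3.4113.
L₁/L₂ = 10^(0.4(M₂ − M₁)) = 10^(0.4 × (-5.4787)) = 10^(-2.19148) = 0.0064346.

L₁/L₂ = 0.00643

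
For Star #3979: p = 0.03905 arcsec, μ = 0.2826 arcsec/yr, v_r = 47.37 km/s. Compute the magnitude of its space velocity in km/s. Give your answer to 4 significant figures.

d = 1/p = 1/0.03905″ = 25.608 pc.
v_t = 4.740 μ d = 4.740 × 0.2826 × 25.608 = 34.303 km/s.
v = √(v_r² + v_t²) = √(47.37² + 34.303²) = √3420.61 = 58.486 km/s.

58.49 km/s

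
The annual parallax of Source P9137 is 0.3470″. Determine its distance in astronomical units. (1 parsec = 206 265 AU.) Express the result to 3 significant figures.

594000 AU

d = 1/p = 1/0.3470 = 2.8818 pc.
In AU: 2.8818 × 206265 = 5.9441 × 10^5 AU.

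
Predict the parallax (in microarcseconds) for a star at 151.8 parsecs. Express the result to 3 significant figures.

6590 μas

p = 1/d = 1/151.8 = 0.0065876 arcsec.
= 0.0065876 × 10⁶ = 6587.6 μas.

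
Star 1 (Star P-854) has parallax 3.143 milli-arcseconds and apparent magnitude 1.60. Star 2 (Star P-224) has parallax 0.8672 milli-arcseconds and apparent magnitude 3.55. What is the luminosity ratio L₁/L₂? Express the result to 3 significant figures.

L₁/L₂ = 0.459

d₁ = 1/p₁ = 1/0.003143″ = 318.17 pc; d₂ = 1/p₂ = 1/0.0008672″ = 1153.1 pc.
M₁ = m₁ − 5 log₁₀ d₁ + 5 = 1.60 − 12.5133 + 5 = -5.9133.
M₂ = 3.55 − 15.3093 + 5 = -6.7593.
L₁/L₂ = 10^(0.4(M₂ − M₁)) = 10^(0.4 × (-0.8460)) = 10^(-0.33840) = 0.45878.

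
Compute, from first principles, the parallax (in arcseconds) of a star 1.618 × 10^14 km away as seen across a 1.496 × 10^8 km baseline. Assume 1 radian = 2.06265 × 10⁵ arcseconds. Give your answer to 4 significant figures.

0.1907 arcsec

θ ≈ B/d = (1.496 × 10^8) / (1.618 × 10^14) = 9.2460 × 10^-7 rad.
In arcseconds: 9.2460 × 10^-7 × 206265 = 0.19071″.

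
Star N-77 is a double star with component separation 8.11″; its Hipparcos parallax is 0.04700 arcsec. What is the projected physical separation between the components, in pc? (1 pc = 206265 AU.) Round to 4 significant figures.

0.0008366 pc

d = 1/p = 1/0.04700″ = 21.277 pc.
At distance d (pc), an angle of θ arcsec spans θ·d AU: s = 8.11 × 21.277 = 172.56 AU.
= 172.56 / 206265 = 0.00083659 pc.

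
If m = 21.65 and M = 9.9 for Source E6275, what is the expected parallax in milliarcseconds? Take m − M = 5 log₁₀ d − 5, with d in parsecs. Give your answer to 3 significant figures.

m − M = 21.65 − 9.9 = 11.75.
d = 10^((m−M)/5 + 1) = 10^3.350 = 2238.7 pc.
p = 1/d = 1/2238.7 = 0.00044669 arcsec = 0.44669 mas.

0.447 mas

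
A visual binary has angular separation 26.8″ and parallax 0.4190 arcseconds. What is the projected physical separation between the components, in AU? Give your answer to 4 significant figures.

d = 1/p = 1/0.4190″ = 2.3866 pc.
At distance d (pc), an angle of θ arcsec spans θ·d AU: s = 26.8 × 2.3866 = 63.961 AU.

63.96 AU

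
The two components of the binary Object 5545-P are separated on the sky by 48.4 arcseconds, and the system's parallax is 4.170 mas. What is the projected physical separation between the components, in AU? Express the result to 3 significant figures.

11600 AU

d = 1/p = 1/0.004170″ = 239.81 pc.
At distance d (pc), an angle of θ arcsec spans θ·d AU: s = 48.4 × 239.81 = 11607 AU.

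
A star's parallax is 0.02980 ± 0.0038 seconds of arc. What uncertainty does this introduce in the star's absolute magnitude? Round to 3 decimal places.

σ_M = 0.277 mag

M = m − 5 log₁₀ d + 5 = m + 5 log₁₀ p + 5, so ∂M/∂p = 5/(p ln 10).
σ_M = (5/ln 10) · (σ_p/p) = 2.1715 × 0.0038/0.02980 = 2.1715 × 0.12752 = 0.27691.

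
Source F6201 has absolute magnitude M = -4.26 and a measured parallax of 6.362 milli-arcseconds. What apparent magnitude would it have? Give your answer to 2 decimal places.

d = 1/p = 1/0.006362″ = 157.18 pc.
m − M = 5 log₁₀ d − 5 = 5 log₁₀(157.18) − 5 = 10.9820 − 5 = 5.9820.
m = M + (m − M) = -4.26 + 5.9820 = 1.72.

m = 1.72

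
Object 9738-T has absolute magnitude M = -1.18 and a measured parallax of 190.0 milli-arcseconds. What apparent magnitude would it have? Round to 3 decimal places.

m = -2.574

d = 1/p = 1/0.1900″ = 5.2632 pc.
m − M = 5 log₁₀ d − 5 = 5 log₁₀(5.2632) − 5 = 3.6062 − 5 = -1.3938.
m = M + (m − M) = -1.18 + (-1.3938) = -2.574.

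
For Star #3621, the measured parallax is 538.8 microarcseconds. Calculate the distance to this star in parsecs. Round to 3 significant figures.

p = 538.8 microarcseconds = 0.0005388 arcsec.
d = 1/p = 1/0.0005388 = 1856 pc.

1860 pc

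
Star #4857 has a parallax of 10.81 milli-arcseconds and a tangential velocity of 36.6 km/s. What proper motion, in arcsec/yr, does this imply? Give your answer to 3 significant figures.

d = 1/p = 1/0.01081″ = 92.507 pc.
μ = v_t / (4.74 d) = 36.6 / (4.74 × 92.507) = 36.6 / 438.48 = 0.08347 ″/yr.

0.0835 arcsec/yr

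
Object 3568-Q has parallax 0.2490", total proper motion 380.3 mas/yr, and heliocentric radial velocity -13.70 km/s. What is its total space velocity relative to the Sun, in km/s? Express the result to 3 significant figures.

d = 1/p = 1/0.2490″ = 4.0161 pc.
μ = 380.3 mas/yr = 0.3803 ″/yr.
v_t = 4.740 μ d = 4.740 × 0.3803 × 4.0161 = 7.2395 km/s.
v = √(v_r² + v_t²) = √((-13.70)² + 7.2395²) = √240.1 = 15.495 km/s.

15.5 km/s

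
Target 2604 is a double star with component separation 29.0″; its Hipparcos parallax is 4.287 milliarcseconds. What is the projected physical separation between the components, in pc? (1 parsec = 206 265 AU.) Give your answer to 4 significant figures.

d = 1/p = 1/0.004287″ = 233.26 pc.
At distance d (pc), an angle of θ arcsec spans θ·d AU: s = 29.0 × 233.26 = 6764.5 AU.
= 6764.5 / 206265 = 0.032795 pc.

0.03280 pc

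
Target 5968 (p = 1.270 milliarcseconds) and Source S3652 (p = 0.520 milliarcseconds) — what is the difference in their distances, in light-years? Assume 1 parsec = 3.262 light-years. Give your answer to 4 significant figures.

3705 ly

d_A = 1/0.001270″ = 787.4 pc; d_B = 1/0.0005200″ = 1923.1 pc.
|d_B − d_A| = |1923.1 − 787.4| = 1135.7 pc = 1135.7 × 3.262 ly = 3704.7 ly.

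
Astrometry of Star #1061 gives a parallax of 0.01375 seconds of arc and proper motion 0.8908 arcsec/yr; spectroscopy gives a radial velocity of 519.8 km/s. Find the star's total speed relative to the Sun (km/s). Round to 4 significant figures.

603.7 km/s

d = 1/p = 1/0.01375″ = 72.727 pc.
v_t = 4.740 μ d = 4.740 × 0.8908 × 72.727 = 307.08 km/s.
v = √(v_r² + v_t²) = √(519.8² + 307.08²) = √364490 = 603.73 km/s.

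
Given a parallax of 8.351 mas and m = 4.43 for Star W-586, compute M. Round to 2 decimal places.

M = -0.96

d = 1/p = 1/0.008351″ = 119.75 pc.
m − M = 5 log₁₀(119.75) − 5 = 10.3914 − 5 = 5.3914.
M = m − (m − M) = 4.43 − 5.3914 = -0.96.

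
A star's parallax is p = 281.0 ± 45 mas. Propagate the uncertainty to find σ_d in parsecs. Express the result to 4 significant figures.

d = 1/p, so σ_d = σ_p / p².
σ_d = 0.0450 / (0.2810)² = 0.0450 / 0.078961 = 0.5699 pc.

0.5699 pc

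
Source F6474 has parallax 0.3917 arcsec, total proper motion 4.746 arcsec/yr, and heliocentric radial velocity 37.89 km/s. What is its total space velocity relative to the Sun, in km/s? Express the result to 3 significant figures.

d = 1/p = 1/0.3917″ = 2.553 pc.
v_t = 4.740 μ d = 4.740 × 4.746 × 2.553 = 57.432 km/s.
v = √(v_r² + v_t²) = √(37.89² + 57.432²) = √4734.09 = 68.805 km/s.

68.8 km/s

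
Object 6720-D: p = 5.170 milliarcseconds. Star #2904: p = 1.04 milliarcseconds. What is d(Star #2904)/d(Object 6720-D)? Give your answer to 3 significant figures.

Since d = 1/p, d_B/d_A = p_A/p_B.
= 5.170 / 1.04 = 4.9712.

4.97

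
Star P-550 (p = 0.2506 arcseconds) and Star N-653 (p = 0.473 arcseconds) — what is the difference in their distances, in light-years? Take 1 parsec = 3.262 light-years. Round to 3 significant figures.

d_A = 1/0.2506″ = 3.9904 pc; d_B = 1/0.4730″ = 2.1142 pc.
|d_B − d_A| = |2.1142 − 3.9904| = 1.8762 pc = 1.8762 × 3.262 ly = 6.1202 ly.

6.12 ly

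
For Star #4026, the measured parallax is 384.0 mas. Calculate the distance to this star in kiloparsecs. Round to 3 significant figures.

0.00260 kpc

p = 384.0 mas = 0.3840 arcsec.
d = 1/p = 1/0.3840 = 2.6042 pc.
= 0.0026042 kpc.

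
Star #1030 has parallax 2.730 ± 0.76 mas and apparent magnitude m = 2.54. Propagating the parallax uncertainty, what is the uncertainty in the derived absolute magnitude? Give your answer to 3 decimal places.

σ_M = 0.605 mag

M = m − 5 log₁₀ d + 5 = m + 5 log₁₀ p + 5, so ∂M/∂p = 5/(p ln 10).
σ_M = (5/ln 10) · (σ_p/p) = 2.1715 × 0.76/2.730 = 2.1715 × 0.27839 = 0.60452.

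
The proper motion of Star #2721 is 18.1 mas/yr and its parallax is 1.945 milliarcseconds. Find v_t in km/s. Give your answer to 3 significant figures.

44.1 km/s

d = 1/p = 1/0.001945″ = 514.14 pc.
μ = 18.1 mas/yr = 0.0181 ″/yr.
v_t = 4.74 × μ × d = 4.74 × 0.0181 × 514.14 = 44.11 km/s.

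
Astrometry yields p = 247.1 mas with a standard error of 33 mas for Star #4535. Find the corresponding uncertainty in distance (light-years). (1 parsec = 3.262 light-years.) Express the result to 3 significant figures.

1.76 ly

d = 1/p, so σ_d = σ_p / p².
σ_d = 0.0330 / (0.2471)² = 0.0330 / 0.061058 = 0.54047 pc = 0.54047 × 3.262 ly = 1.763 ly.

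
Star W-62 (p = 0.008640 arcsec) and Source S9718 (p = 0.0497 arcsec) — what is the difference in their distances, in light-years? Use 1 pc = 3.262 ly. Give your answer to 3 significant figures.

d_A = 1/0.008640″ = 115.74 pc; d_B = 1/0.04970″ = 20.121 pc.
|d_B − d_A| = |20.121 − 115.74| = 95.619 pc = 95.619 × 3.262 ly = 311.91 ly.

312 ly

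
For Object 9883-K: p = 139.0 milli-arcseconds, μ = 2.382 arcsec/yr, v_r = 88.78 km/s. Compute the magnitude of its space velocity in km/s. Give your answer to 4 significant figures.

120.3 km/s

d = 1/p = 1/0.1390″ = 7.1942 pc.
v_t = 4.740 μ d = 4.740 × 2.382 × 7.1942 = 81.227 km/s.
v = √(v_r² + v_t²) = √(88.78² + 81.227²) = √14479.7 = 120.33 km/s.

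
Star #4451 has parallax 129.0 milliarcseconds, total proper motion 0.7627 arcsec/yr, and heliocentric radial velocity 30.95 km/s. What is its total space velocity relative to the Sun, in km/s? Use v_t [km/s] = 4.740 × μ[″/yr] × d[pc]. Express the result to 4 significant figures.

41.75 km/s

d = 1/p = 1/0.1290″ = 7.7519 pc.
v_t = 4.740 μ d = 4.740 × 0.7627 × 7.7519 = 28.025 km/s.
v = √(v_r² + v_t²) = √(30.95² + 28.025²) = √1743.3 = 41.753 km/s.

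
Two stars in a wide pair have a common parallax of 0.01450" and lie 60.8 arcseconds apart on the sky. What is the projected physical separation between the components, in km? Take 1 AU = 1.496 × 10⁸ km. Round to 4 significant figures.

6.273 × 10^11 km

d = 1/p = 1/0.01450″ = 68.966 pc.
At distance d (pc), an angle of θ arcsec spans θ·d AU: s = 60.8 × 68.966 = 4193.1 AU.
= 4193.1 × 1.496 × 10⁸ km = 6.2729 × 10^11 km.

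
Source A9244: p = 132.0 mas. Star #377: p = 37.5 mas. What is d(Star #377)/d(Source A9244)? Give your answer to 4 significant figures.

Since d = 1/p, d_B/d_A = p_A/p_B.
= 132.0 / 37.5 = 3.52.

3.520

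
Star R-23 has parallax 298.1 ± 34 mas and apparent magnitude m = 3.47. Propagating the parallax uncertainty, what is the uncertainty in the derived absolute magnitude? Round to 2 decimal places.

M = m − 5 log₁₀ d + 5 = m + 5 log₁₀ p + 5, so ∂M/∂p = 5/(p ln 10).
σ_M = (5/ln 10) · (σ_p/p) = 2.1715 × 34/298.1 = 2.1715 × 0.11406 = 0.24768.

σ_M = 0.25 mag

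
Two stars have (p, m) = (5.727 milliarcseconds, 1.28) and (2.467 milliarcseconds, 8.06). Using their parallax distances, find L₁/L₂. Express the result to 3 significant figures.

L₁/L₂ = 95.6

d₁ = 1/p₁ = 1/0.005727″ = 174.61 pc; d₂ = 1/p₂ = 1/0.002467″ = 405.35 pc.
M₁ = m₁ − 5 log₁₀ d₁ + 5 = 1.28 − 11.2103 + 5 = -4.9303.
M₂ = 8.06 − 13.0392 + 5 = 0.0208.
L₁/L₂ = 10^(0.4(M₂ − M₁)) = 10^(0.4 × 4.9511) = 10^1.98044 = 95.596.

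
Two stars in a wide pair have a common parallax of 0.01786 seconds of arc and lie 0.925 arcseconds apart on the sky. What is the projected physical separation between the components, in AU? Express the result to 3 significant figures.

d = 1/p = 1/0.01786″ = 55.991 pc.
At distance d (pc), an angle of θ arcsec spans θ·d AU: s = 0.925 × 55.991 = 51.792 AU.

51.8 AU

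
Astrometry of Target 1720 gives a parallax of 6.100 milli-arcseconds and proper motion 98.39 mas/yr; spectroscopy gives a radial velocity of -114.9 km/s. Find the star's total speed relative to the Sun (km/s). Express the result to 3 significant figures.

d = 1/p = 1/0.006100″ = 163.93 pc.
μ = 98.39 mas/yr = 0.09839 ″/yr.
v_t = 4.740 μ d = 4.740 × 0.09839 × 163.93 = 76.452 km/s.
v = √(v_r² + v_t²) = √((-114.9)² + 76.452²) = √19046.9 = 138.01 km/s.

138 km/s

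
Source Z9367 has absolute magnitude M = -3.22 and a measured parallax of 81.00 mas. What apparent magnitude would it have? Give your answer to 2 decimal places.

m = -2.76

d = 1/p = 1/0.08100″ = 12.346 pc.
m − M = 5 log₁₀ d − 5 = 5 log₁₀(12.346) − 5 = 5.4576 − 5 = 0.4576.
m = M + (m − M) = -3.22 + 0.4576 = -2.76.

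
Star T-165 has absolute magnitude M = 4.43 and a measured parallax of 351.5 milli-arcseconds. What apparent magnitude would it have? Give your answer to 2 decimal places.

m = 1.70

d = 1/p = 1/0.3515″ = 2.845 pc.
m − M = 5 log₁₀ d − 5 = 5 log₁₀(2.845) − 5 = 2.2704 − 5 = -2.7296.
m = M + (m − M) = 4.43 + (-2.7296) = 1.70.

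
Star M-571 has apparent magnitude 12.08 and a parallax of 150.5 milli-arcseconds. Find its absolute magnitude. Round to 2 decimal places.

d = 1/p = 1/0.1505″ = 6.6445 pc.
m − M = 5 log₁₀(6.6445) − 5 = 4.1123 − 5 = -0.8877.
M = m − (m − M) = 12.08 − (-0.8877) = 12.97.

M = 12.97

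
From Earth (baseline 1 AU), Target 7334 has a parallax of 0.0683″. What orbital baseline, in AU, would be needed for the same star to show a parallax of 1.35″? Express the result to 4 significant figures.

19.77 AU

Parallax scales linearly with baseline: p ∝ B, so B = p_target / p_Earth × 1 AU.
B = 1.35 / 0.0683 = 19.766 AU.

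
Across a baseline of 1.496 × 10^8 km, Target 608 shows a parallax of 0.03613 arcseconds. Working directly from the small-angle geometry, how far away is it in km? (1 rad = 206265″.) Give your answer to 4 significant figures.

θ = 0.03613″ = 0.03613/206265 = 1.7516 × 10^-7 rad.
d = B/θ = (1.496 × 10^8) / (1.7516 × 10^-7) = 8.5408 × 10^14 km.

8.541 × 10^14 km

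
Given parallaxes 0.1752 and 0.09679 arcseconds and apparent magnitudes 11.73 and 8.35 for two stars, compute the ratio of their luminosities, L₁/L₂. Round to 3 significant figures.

L₁/L₂ = 0.0136

d₁ = 1/p₁ = 1/0.1752″ = 5.7078 pc; d₂ = 1/p₂ = 1/0.09679″ = 10.332 pc.
M₁ = m₁ − 5 log₁₀ d₁ + 5 = 11.73 − 3.7823 + 5 = 12.9477.
M₂ = 8.35 − 5.0709 + 5 = 8.2791.
L₁/L₂ = 10^(0.4(M₂ − M₁)) = 10^(0.4 × (-4.6686)) = 10^(-1.86744) = 0.013569.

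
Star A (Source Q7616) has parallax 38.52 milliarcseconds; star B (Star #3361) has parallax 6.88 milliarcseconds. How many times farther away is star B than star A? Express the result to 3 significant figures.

5.60

Since d = 1/p, d_B/d_A = p_A/p_B.
= 38.52 / 6.88 = 5.5988.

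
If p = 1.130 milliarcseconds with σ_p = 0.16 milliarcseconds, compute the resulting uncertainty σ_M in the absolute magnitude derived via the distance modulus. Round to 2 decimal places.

σ_M = 0.31 mag

M = m − 5 log₁₀ d + 5 = m + 5 log₁₀ p + 5, so ∂M/∂p = 5/(p ln 10).
σ_M = (5/ln 10) · (σ_p/p) = 2.1715 × 0.16/1.130 = 2.1715 × 0.14159 = 0.30746.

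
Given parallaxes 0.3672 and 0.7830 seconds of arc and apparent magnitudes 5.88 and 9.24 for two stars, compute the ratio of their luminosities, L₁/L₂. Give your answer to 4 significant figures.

L₁/L₂ = 100.4

d₁ = 1/p₁ = 1/0.3672″ = 2.7233 pc; d₂ = 1/p₂ = 1/0.7830″ = 1.2771 pc.
M₁ = m₁ − 5 log₁₀ d₁ + 5 = 5.88 − 2.1755 + 5 = 8.7045.
M₂ = 9.24 − 0.5311 + 5 = 13.7089.
L₁/L₂ = 10^(0.4(M₂ − M₁)) = 10^(0.4 × 5.0044) = 10^2.00176 = 100.41.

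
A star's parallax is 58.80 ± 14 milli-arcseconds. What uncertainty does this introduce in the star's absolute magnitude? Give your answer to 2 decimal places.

σ_M = 0.52 mag

M = m − 5 log₁₀ d + 5 = m + 5 log₁₀ p + 5, so ∂M/∂p = 5/(p ln 10).
σ_M = (5/ln 10) · (σ_p/p) = 2.1715 × 14/58.80 = 2.1715 × 0.2381 = 0.51703.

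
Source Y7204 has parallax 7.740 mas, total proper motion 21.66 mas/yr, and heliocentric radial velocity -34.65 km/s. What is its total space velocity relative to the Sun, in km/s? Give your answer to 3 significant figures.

d = 1/p = 1/0.007740″ = 129.2 pc.
μ = 21.66 mas/yr = 0.02166 ″/yr.
v_t = 4.740 μ d = 4.740 × 0.02166 × 129.2 = 13.265 km/s.
v = √(v_r² + v_t²) = √((-34.65)² + 13.265²) = √1376.58 = 37.102 km/s.

37.1 km/s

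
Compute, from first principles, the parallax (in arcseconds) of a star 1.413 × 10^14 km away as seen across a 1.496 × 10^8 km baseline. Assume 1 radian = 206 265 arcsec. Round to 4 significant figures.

0.2184 arcsec

θ ≈ B/d = (1.496 × 10^8) / (1.413 × 10^14) = 1.0587 × 10^-6 rad.
In arcseconds: 1.0587 × 10^-6 × 206265 = 0.21837″.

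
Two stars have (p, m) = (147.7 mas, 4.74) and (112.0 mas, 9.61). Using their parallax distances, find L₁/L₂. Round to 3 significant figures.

L₁/L₂ = 51.0

d₁ = 1/p₁ = 1/0.1477″ = 6.7705 pc; d₂ = 1/p₂ = 1/0.1120″ = 8.9286 pc.
M₁ = m₁ − 5 log₁₀ d₁ + 5 = 4.74 − 4.1531 + 5 = 5.5869.
M₂ = 9.61 − 4.7539 + 5 = 9.8561.
L₁/L₂ = 10^(0.4(M₂ − M₁)) = 10^(0.4 × 4.2692) = 10^1.70768 = 51.013.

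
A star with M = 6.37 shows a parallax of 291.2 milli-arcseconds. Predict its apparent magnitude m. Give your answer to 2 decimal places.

d = 1/p = 1/0.2912″ = 3.4341 pc.
m − M = 5 log₁₀ d − 5 = 5 log₁₀(3.4341) − 5 = 2.6791 − 5 = -2.3209.
m = M + (m − M) = 6.37 + (-2.3209) = 4.05.

m = 4.05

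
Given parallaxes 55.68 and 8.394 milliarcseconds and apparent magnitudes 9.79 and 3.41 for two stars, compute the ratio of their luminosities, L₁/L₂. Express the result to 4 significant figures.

L₁/L₂ = 6.376 × 10^-5

d₁ = 1/p₁ = 1/0.05568″ = 17.96 pc; d₂ = 1/p₂ = 1/0.008394″ = 119.13 pc.
M₁ = m₁ − 5 log₁₀ d₁ + 5 = 9.79 − 6.2715 + 5 = 8.5185.
M₂ = 3.41 − 10.3801 + 5 = -1.9701.
L₁/L₂ = 10^(0.4(M₂ − M₁)) = 10^(0.4 × (-10.4886)) = 10^(-4.19544) = 0.000063762.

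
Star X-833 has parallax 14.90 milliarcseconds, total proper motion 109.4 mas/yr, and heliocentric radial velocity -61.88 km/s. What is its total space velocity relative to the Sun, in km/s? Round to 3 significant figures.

71.0 km/s

d = 1/p = 1/0.01490″ = 67.114 pc.
μ = 109.4 mas/yr = 0.1094 ″/yr.
v_t = 4.740 μ d = 4.740 × 0.1094 × 67.114 = 34.802 km/s.
v = √(v_r² + v_t²) = √((-61.88)² + 34.802²) = √5040.31 = 70.995 km/s.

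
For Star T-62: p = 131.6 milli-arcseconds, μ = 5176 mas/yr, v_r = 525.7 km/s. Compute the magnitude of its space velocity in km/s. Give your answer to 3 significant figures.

558 km/s

d = 1/p = 1/0.1316″ = 7.5988 pc.
μ = 5176 mas/yr = 5.176 ″/yr.
v_t = 4.740 μ d = 4.740 × 5.176 × 7.5988 = 186.43 km/s.
v = √(v_r² + v_t²) = √(525.7² + 186.43²) = √311117 = 557.78 km/s.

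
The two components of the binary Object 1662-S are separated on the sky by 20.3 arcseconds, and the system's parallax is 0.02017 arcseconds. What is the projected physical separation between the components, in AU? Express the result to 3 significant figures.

1010 AU

d = 1/p = 1/0.02017″ = 49.579 pc.
At distance d (pc), an angle of θ arcsec spans θ·d AU: s = 20.3 × 49.579 = 1006.5 AU.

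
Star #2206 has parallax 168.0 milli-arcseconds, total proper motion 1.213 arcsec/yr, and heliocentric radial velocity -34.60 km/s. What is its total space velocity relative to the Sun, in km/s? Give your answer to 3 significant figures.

d = 1/p = 1/0.1680″ = 5.9524 pc.
v_t = 4.740 μ d = 4.740 × 1.213 × 5.9524 = 34.224 km/s.
v = √(v_r² + v_t²) = √((-34.60)² + 34.224²) = √2368.44 = 48.667 km/s.

48.7 km/s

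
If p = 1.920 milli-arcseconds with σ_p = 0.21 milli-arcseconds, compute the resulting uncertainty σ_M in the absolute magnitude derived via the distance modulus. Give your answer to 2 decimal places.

M = m − 5 log₁₀ d + 5 = m + 5 log₁₀ p + 5, so ∂M/∂p = 5/(p ln 10).
σ_M = (5/ln 10) · (σ_p/p) = 2.1715 × 0.21/1.920 = 2.1715 × 0.10938 = 0.23752.

σ_M = 0.24 mag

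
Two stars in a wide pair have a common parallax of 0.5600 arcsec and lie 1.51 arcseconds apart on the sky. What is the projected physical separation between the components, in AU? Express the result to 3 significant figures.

2.70 AU

d = 1/p = 1/0.5600″ = 1.7857 pc.
At distance d (pc), an angle of θ arcsec spans θ·d AU: s = 1.51 × 1.7857 = 2.6964 AU.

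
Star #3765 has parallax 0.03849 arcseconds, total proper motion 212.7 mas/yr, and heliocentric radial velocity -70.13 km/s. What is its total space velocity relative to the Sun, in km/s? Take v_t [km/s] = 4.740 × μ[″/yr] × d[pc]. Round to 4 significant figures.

74.86 km/s

d = 1/p = 1/0.03849″ = 25.981 pc.
μ = 212.7 mas/yr = 0.2127 ″/yr.
v_t = 4.740 μ d = 4.740 × 0.2127 × 25.981 = 26.194 km/s.
v = √(v_r² + v_t²) = √((-70.13)² + 26.194²) = √5604.34 = 74.862 km/s.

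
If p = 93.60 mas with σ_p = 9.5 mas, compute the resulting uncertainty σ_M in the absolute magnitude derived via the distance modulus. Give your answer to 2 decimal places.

M = m − 5 log₁₀ d + 5 = m + 5 log₁₀ p + 5, so ∂M/∂p = 5/(p ln 10).
σ_M = (5/ln 10) · (σ_p/p) = 2.1715 × 9.5/93.60 = 2.1715 × 0.1015 = 0.22041.

σ_M = 0.22 mag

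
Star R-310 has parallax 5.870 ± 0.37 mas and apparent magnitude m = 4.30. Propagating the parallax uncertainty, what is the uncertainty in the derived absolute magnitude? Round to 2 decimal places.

M = m − 5 log₁₀ d + 5 = m + 5 log₁₀ p + 5, so ∂M/∂p = 5/(p ln 10).
σ_M = (5/ln 10) · (σ_p/p) = 2.1715 × 0.37/5.870 = 2.1715 × 0.063032 = 0.13687.

σ_M = 0.14 mag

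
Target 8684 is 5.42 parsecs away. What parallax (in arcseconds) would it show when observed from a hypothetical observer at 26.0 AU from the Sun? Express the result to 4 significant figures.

p (arcsec) = B (AU) / d (pc).
p = 26.0 / 5.42 = 4.797 arcsec.

4.797 arcsec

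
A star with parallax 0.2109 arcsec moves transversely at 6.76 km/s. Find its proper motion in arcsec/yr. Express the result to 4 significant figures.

d = 1/p = 1/0.2109″ = 4.7416 pc.
μ = v_t / (4.74 d) = 6.76 / (4.74 × 4.7416) = 6.76 / 22.475 = 0.30078 ″/yr.

0.3008 arcsec/yr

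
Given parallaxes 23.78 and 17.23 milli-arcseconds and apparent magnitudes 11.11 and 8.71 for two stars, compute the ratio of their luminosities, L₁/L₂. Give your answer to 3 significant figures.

L₁/L₂ = 0.0576

d₁ = 1/p₁ = 1/0.02378″ = 42.052 pc; d₂ = 1/p₂ = 1/0.01723″ = 58.038 pc.
M₁ = m₁ − 5 log₁₀ d₁ + 5 = 11.11 − 8.1189 + 5 = 7.9911.
M₂ = 8.71 − 8.8186 + 5 = 4.8914.
L₁/L₂ = 10^(0.4(M₂ − M₁)) = 10^(0.4 × (-3.0997)) = 10^(-1.23988) = 0.05756.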